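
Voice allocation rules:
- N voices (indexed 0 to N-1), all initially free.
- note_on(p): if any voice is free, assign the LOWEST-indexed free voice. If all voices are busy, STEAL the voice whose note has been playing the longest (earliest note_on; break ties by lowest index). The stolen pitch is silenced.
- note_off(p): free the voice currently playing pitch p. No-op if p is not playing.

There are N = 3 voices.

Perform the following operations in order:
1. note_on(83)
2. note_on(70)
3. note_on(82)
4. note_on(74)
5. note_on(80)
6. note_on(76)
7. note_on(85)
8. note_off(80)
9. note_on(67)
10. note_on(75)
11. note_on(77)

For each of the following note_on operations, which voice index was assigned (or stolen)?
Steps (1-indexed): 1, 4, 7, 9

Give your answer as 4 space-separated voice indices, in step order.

Op 1: note_on(83): voice 0 is free -> assigned | voices=[83 - -]
Op 2: note_on(70): voice 1 is free -> assigned | voices=[83 70 -]
Op 3: note_on(82): voice 2 is free -> assigned | voices=[83 70 82]
Op 4: note_on(74): all voices busy, STEAL voice 0 (pitch 83, oldest) -> assign | voices=[74 70 82]
Op 5: note_on(80): all voices busy, STEAL voice 1 (pitch 70, oldest) -> assign | voices=[74 80 82]
Op 6: note_on(76): all voices busy, STEAL voice 2 (pitch 82, oldest) -> assign | voices=[74 80 76]
Op 7: note_on(85): all voices busy, STEAL voice 0 (pitch 74, oldest) -> assign | voices=[85 80 76]
Op 8: note_off(80): free voice 1 | voices=[85 - 76]
Op 9: note_on(67): voice 1 is free -> assigned | voices=[85 67 76]
Op 10: note_on(75): all voices busy, STEAL voice 2 (pitch 76, oldest) -> assign | voices=[85 67 75]
Op 11: note_on(77): all voices busy, STEAL voice 0 (pitch 85, oldest) -> assign | voices=[77 67 75]

Answer: 0 0 0 1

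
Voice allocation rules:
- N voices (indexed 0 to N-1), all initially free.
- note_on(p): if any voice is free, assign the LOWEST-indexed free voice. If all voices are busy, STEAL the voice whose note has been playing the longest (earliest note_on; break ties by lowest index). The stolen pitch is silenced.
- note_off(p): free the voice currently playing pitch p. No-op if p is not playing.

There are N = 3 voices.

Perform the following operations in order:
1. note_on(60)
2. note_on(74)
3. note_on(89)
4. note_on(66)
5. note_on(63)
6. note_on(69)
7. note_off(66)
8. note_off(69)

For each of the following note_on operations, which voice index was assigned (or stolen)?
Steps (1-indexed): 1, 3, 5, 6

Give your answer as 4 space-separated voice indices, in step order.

Answer: 0 2 1 2

Derivation:
Op 1: note_on(60): voice 0 is free -> assigned | voices=[60 - -]
Op 2: note_on(74): voice 1 is free -> assigned | voices=[60 74 -]
Op 3: note_on(89): voice 2 is free -> assigned | voices=[60 74 89]
Op 4: note_on(66): all voices busy, STEAL voice 0 (pitch 60, oldest) -> assign | voices=[66 74 89]
Op 5: note_on(63): all voices busy, STEAL voice 1 (pitch 74, oldest) -> assign | voices=[66 63 89]
Op 6: note_on(69): all voices busy, STEAL voice 2 (pitch 89, oldest) -> assign | voices=[66 63 69]
Op 7: note_off(66): free voice 0 | voices=[- 63 69]
Op 8: note_off(69): free voice 2 | voices=[- 63 -]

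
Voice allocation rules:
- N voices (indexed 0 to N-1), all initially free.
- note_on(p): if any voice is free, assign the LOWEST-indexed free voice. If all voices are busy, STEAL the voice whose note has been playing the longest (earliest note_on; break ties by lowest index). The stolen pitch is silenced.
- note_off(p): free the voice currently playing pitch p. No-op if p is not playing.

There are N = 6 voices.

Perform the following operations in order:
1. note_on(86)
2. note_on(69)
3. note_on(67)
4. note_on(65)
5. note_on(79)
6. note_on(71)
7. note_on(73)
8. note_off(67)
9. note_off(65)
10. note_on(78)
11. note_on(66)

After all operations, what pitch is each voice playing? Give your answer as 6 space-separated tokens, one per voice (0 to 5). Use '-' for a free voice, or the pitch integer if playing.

Op 1: note_on(86): voice 0 is free -> assigned | voices=[86 - - - - -]
Op 2: note_on(69): voice 1 is free -> assigned | voices=[86 69 - - - -]
Op 3: note_on(67): voice 2 is free -> assigned | voices=[86 69 67 - - -]
Op 4: note_on(65): voice 3 is free -> assigned | voices=[86 69 67 65 - -]
Op 5: note_on(79): voice 4 is free -> assigned | voices=[86 69 67 65 79 -]
Op 6: note_on(71): voice 5 is free -> assigned | voices=[86 69 67 65 79 71]
Op 7: note_on(73): all voices busy, STEAL voice 0 (pitch 86, oldest) -> assign | voices=[73 69 67 65 79 71]
Op 8: note_off(67): free voice 2 | voices=[73 69 - 65 79 71]
Op 9: note_off(65): free voice 3 | voices=[73 69 - - 79 71]
Op 10: note_on(78): voice 2 is free -> assigned | voices=[73 69 78 - 79 71]
Op 11: note_on(66): voice 3 is free -> assigned | voices=[73 69 78 66 79 71]

Answer: 73 69 78 66 79 71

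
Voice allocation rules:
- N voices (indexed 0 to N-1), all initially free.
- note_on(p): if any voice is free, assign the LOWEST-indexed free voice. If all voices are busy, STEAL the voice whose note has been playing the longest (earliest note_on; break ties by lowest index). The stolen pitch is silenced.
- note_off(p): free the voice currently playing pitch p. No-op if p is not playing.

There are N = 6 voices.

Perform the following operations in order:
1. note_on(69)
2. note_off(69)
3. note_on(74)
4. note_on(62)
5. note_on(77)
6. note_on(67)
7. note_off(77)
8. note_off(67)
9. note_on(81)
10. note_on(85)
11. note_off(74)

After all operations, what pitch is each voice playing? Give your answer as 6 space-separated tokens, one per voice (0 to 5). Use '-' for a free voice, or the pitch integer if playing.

Answer: - 62 81 85 - -

Derivation:
Op 1: note_on(69): voice 0 is free -> assigned | voices=[69 - - - - -]
Op 2: note_off(69): free voice 0 | voices=[- - - - - -]
Op 3: note_on(74): voice 0 is free -> assigned | voices=[74 - - - - -]
Op 4: note_on(62): voice 1 is free -> assigned | voices=[74 62 - - - -]
Op 5: note_on(77): voice 2 is free -> assigned | voices=[74 62 77 - - -]
Op 6: note_on(67): voice 3 is free -> assigned | voices=[74 62 77 67 - -]
Op 7: note_off(77): free voice 2 | voices=[74 62 - 67 - -]
Op 8: note_off(67): free voice 3 | voices=[74 62 - - - -]
Op 9: note_on(81): voice 2 is free -> assigned | voices=[74 62 81 - - -]
Op 10: note_on(85): voice 3 is free -> assigned | voices=[74 62 81 85 - -]
Op 11: note_off(74): free voice 0 | voices=[- 62 81 85 - -]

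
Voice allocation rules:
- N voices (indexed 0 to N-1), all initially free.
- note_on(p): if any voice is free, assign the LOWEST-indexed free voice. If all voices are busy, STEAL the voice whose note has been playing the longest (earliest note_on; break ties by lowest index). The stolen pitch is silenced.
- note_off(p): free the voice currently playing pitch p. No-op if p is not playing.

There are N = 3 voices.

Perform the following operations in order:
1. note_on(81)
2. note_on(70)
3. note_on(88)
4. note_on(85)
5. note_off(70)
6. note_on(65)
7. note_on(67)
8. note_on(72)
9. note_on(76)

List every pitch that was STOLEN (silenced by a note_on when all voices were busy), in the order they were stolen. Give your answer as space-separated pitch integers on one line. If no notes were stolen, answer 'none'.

Answer: 81 88 85 65

Derivation:
Op 1: note_on(81): voice 0 is free -> assigned | voices=[81 - -]
Op 2: note_on(70): voice 1 is free -> assigned | voices=[81 70 -]
Op 3: note_on(88): voice 2 is free -> assigned | voices=[81 70 88]
Op 4: note_on(85): all voices busy, STEAL voice 0 (pitch 81, oldest) -> assign | voices=[85 70 88]
Op 5: note_off(70): free voice 1 | voices=[85 - 88]
Op 6: note_on(65): voice 1 is free -> assigned | voices=[85 65 88]
Op 7: note_on(67): all voices busy, STEAL voice 2 (pitch 88, oldest) -> assign | voices=[85 65 67]
Op 8: note_on(72): all voices busy, STEAL voice 0 (pitch 85, oldest) -> assign | voices=[72 65 67]
Op 9: note_on(76): all voices busy, STEAL voice 1 (pitch 65, oldest) -> assign | voices=[72 76 67]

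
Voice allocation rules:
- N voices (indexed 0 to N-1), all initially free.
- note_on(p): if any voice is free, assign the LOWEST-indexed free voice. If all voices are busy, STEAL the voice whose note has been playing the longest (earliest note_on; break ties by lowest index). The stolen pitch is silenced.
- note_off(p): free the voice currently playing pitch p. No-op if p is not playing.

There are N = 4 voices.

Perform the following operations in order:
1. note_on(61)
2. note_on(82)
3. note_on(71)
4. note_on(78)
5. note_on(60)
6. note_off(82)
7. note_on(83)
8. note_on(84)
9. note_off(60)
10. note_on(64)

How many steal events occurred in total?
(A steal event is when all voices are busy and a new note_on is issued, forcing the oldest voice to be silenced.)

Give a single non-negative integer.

Op 1: note_on(61): voice 0 is free -> assigned | voices=[61 - - -]
Op 2: note_on(82): voice 1 is free -> assigned | voices=[61 82 - -]
Op 3: note_on(71): voice 2 is free -> assigned | voices=[61 82 71 -]
Op 4: note_on(78): voice 3 is free -> assigned | voices=[61 82 71 78]
Op 5: note_on(60): all voices busy, STEAL voice 0 (pitch 61, oldest) -> assign | voices=[60 82 71 78]
Op 6: note_off(82): free voice 1 | voices=[60 - 71 78]
Op 7: note_on(83): voice 1 is free -> assigned | voices=[60 83 71 78]
Op 8: note_on(84): all voices busy, STEAL voice 2 (pitch 71, oldest) -> assign | voices=[60 83 84 78]
Op 9: note_off(60): free voice 0 | voices=[- 83 84 78]
Op 10: note_on(64): voice 0 is free -> assigned | voices=[64 83 84 78]

Answer: 2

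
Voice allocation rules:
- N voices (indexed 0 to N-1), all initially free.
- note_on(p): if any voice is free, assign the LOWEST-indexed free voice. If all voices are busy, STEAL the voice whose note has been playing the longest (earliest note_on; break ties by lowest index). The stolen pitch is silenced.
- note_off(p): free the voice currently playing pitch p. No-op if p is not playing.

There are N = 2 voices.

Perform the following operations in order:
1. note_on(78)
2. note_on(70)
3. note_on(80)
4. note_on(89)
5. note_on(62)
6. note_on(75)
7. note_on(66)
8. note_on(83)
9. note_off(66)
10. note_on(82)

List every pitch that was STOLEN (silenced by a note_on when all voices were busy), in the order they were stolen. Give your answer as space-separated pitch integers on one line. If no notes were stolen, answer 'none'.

Op 1: note_on(78): voice 0 is free -> assigned | voices=[78 -]
Op 2: note_on(70): voice 1 is free -> assigned | voices=[78 70]
Op 3: note_on(80): all voices busy, STEAL voice 0 (pitch 78, oldest) -> assign | voices=[80 70]
Op 4: note_on(89): all voices busy, STEAL voice 1 (pitch 70, oldest) -> assign | voices=[80 89]
Op 5: note_on(62): all voices busy, STEAL voice 0 (pitch 80, oldest) -> assign | voices=[62 89]
Op 6: note_on(75): all voices busy, STEAL voice 1 (pitch 89, oldest) -> assign | voices=[62 75]
Op 7: note_on(66): all voices busy, STEAL voice 0 (pitch 62, oldest) -> assign | voices=[66 75]
Op 8: note_on(83): all voices busy, STEAL voice 1 (pitch 75, oldest) -> assign | voices=[66 83]
Op 9: note_off(66): free voice 0 | voices=[- 83]
Op 10: note_on(82): voice 0 is free -> assigned | voices=[82 83]

Answer: 78 70 80 89 62 75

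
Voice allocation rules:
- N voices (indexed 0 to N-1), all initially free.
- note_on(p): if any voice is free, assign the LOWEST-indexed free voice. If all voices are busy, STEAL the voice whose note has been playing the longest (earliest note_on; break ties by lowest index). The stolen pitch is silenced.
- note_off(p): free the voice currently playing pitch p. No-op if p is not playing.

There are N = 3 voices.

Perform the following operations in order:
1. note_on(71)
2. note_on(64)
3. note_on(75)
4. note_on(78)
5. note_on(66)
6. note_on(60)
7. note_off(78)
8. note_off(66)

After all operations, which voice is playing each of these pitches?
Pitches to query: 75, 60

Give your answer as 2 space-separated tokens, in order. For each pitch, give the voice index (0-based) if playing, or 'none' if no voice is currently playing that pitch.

Op 1: note_on(71): voice 0 is free -> assigned | voices=[71 - -]
Op 2: note_on(64): voice 1 is free -> assigned | voices=[71 64 -]
Op 3: note_on(75): voice 2 is free -> assigned | voices=[71 64 75]
Op 4: note_on(78): all voices busy, STEAL voice 0 (pitch 71, oldest) -> assign | voices=[78 64 75]
Op 5: note_on(66): all voices busy, STEAL voice 1 (pitch 64, oldest) -> assign | voices=[78 66 75]
Op 6: note_on(60): all voices busy, STEAL voice 2 (pitch 75, oldest) -> assign | voices=[78 66 60]
Op 7: note_off(78): free voice 0 | voices=[- 66 60]
Op 8: note_off(66): free voice 1 | voices=[- - 60]

Answer: none 2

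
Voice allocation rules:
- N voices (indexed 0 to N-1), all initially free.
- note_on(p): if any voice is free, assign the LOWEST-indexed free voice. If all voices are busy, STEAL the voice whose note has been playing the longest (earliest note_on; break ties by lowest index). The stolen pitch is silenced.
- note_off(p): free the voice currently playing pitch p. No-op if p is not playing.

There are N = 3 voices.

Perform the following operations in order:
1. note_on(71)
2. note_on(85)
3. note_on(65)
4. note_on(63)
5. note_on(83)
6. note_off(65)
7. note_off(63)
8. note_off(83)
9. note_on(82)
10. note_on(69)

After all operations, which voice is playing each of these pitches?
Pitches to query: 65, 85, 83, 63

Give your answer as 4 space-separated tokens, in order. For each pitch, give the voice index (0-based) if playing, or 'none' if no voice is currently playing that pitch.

Answer: none none none none

Derivation:
Op 1: note_on(71): voice 0 is free -> assigned | voices=[71 - -]
Op 2: note_on(85): voice 1 is free -> assigned | voices=[71 85 -]
Op 3: note_on(65): voice 2 is free -> assigned | voices=[71 85 65]
Op 4: note_on(63): all voices busy, STEAL voice 0 (pitch 71, oldest) -> assign | voices=[63 85 65]
Op 5: note_on(83): all voices busy, STEAL voice 1 (pitch 85, oldest) -> assign | voices=[63 83 65]
Op 6: note_off(65): free voice 2 | voices=[63 83 -]
Op 7: note_off(63): free voice 0 | voices=[- 83 -]
Op 8: note_off(83): free voice 1 | voices=[- - -]
Op 9: note_on(82): voice 0 is free -> assigned | voices=[82 - -]
Op 10: note_on(69): voice 1 is free -> assigned | voices=[82 69 -]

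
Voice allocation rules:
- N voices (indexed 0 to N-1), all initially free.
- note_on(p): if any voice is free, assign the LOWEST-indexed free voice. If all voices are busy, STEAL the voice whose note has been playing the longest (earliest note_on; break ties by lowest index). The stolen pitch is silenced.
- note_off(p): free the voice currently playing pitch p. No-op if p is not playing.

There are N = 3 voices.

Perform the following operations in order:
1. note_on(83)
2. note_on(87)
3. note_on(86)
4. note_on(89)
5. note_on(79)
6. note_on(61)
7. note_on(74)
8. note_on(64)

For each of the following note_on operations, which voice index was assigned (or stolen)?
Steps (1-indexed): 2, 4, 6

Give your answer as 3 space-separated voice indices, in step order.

Answer: 1 0 2

Derivation:
Op 1: note_on(83): voice 0 is free -> assigned | voices=[83 - -]
Op 2: note_on(87): voice 1 is free -> assigned | voices=[83 87 -]
Op 3: note_on(86): voice 2 is free -> assigned | voices=[83 87 86]
Op 4: note_on(89): all voices busy, STEAL voice 0 (pitch 83, oldest) -> assign | voices=[89 87 86]
Op 5: note_on(79): all voices busy, STEAL voice 1 (pitch 87, oldest) -> assign | voices=[89 79 86]
Op 6: note_on(61): all voices busy, STEAL voice 2 (pitch 86, oldest) -> assign | voices=[89 79 61]
Op 7: note_on(74): all voices busy, STEAL voice 0 (pitch 89, oldest) -> assign | voices=[74 79 61]
Op 8: note_on(64): all voices busy, STEAL voice 1 (pitch 79, oldest) -> assign | voices=[74 64 61]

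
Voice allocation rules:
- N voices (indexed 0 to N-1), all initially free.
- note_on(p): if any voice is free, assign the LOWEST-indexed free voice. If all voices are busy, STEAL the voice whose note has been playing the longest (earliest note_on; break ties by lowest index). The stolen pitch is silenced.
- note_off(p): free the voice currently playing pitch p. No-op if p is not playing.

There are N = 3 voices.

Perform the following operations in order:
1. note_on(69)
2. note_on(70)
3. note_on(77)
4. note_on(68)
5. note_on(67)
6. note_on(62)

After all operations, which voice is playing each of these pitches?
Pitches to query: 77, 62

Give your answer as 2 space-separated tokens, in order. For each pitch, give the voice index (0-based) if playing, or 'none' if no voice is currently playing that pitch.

Answer: none 2

Derivation:
Op 1: note_on(69): voice 0 is free -> assigned | voices=[69 - -]
Op 2: note_on(70): voice 1 is free -> assigned | voices=[69 70 -]
Op 3: note_on(77): voice 2 is free -> assigned | voices=[69 70 77]
Op 4: note_on(68): all voices busy, STEAL voice 0 (pitch 69, oldest) -> assign | voices=[68 70 77]
Op 5: note_on(67): all voices busy, STEAL voice 1 (pitch 70, oldest) -> assign | voices=[68 67 77]
Op 6: note_on(62): all voices busy, STEAL voice 2 (pitch 77, oldest) -> assign | voices=[68 67 62]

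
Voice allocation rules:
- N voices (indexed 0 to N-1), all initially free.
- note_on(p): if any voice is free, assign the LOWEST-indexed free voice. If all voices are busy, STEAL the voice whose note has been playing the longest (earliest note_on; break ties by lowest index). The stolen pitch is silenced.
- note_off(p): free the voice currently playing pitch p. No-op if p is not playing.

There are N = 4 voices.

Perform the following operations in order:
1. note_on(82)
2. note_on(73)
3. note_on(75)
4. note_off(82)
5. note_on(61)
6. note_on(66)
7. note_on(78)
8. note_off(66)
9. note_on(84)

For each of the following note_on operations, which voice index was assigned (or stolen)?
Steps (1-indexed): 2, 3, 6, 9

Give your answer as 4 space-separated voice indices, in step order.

Answer: 1 2 3 3

Derivation:
Op 1: note_on(82): voice 0 is free -> assigned | voices=[82 - - -]
Op 2: note_on(73): voice 1 is free -> assigned | voices=[82 73 - -]
Op 3: note_on(75): voice 2 is free -> assigned | voices=[82 73 75 -]
Op 4: note_off(82): free voice 0 | voices=[- 73 75 -]
Op 5: note_on(61): voice 0 is free -> assigned | voices=[61 73 75 -]
Op 6: note_on(66): voice 3 is free -> assigned | voices=[61 73 75 66]
Op 7: note_on(78): all voices busy, STEAL voice 1 (pitch 73, oldest) -> assign | voices=[61 78 75 66]
Op 8: note_off(66): free voice 3 | voices=[61 78 75 -]
Op 9: note_on(84): voice 3 is free -> assigned | voices=[61 78 75 84]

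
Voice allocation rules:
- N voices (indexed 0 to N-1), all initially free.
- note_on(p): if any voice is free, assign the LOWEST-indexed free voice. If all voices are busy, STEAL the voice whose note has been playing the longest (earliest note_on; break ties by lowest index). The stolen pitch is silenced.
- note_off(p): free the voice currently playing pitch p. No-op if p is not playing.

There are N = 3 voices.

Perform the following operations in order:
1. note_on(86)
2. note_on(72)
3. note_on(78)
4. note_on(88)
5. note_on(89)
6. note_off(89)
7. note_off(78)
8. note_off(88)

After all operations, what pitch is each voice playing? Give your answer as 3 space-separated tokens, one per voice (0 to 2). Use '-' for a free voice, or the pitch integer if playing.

Answer: - - -

Derivation:
Op 1: note_on(86): voice 0 is free -> assigned | voices=[86 - -]
Op 2: note_on(72): voice 1 is free -> assigned | voices=[86 72 -]
Op 3: note_on(78): voice 2 is free -> assigned | voices=[86 72 78]
Op 4: note_on(88): all voices busy, STEAL voice 0 (pitch 86, oldest) -> assign | voices=[88 72 78]
Op 5: note_on(89): all voices busy, STEAL voice 1 (pitch 72, oldest) -> assign | voices=[88 89 78]
Op 6: note_off(89): free voice 1 | voices=[88 - 78]
Op 7: note_off(78): free voice 2 | voices=[88 - -]
Op 8: note_off(88): free voice 0 | voices=[- - -]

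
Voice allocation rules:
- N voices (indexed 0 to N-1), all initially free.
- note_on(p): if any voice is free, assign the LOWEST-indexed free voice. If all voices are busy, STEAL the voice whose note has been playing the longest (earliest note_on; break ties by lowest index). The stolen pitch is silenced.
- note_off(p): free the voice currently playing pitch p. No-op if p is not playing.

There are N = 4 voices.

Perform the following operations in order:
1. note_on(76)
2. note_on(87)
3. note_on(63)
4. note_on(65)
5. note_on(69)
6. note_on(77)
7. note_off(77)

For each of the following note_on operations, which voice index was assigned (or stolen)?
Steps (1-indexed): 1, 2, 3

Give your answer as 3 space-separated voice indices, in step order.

Answer: 0 1 2

Derivation:
Op 1: note_on(76): voice 0 is free -> assigned | voices=[76 - - -]
Op 2: note_on(87): voice 1 is free -> assigned | voices=[76 87 - -]
Op 3: note_on(63): voice 2 is free -> assigned | voices=[76 87 63 -]
Op 4: note_on(65): voice 3 is free -> assigned | voices=[76 87 63 65]
Op 5: note_on(69): all voices busy, STEAL voice 0 (pitch 76, oldest) -> assign | voices=[69 87 63 65]
Op 6: note_on(77): all voices busy, STEAL voice 1 (pitch 87, oldest) -> assign | voices=[69 77 63 65]
Op 7: note_off(77): free voice 1 | voices=[69 - 63 65]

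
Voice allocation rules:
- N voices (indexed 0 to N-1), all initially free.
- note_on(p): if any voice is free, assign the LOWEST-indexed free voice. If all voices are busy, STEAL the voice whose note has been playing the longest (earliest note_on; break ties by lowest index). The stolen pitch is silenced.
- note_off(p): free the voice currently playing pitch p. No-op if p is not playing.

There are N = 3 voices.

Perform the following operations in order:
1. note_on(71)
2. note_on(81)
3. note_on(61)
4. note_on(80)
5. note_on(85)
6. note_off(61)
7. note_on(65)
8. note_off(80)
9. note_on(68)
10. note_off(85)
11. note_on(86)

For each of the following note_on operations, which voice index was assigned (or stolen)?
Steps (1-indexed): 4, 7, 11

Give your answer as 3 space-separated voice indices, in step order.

Answer: 0 2 1

Derivation:
Op 1: note_on(71): voice 0 is free -> assigned | voices=[71 - -]
Op 2: note_on(81): voice 1 is free -> assigned | voices=[71 81 -]
Op 3: note_on(61): voice 2 is free -> assigned | voices=[71 81 61]
Op 4: note_on(80): all voices busy, STEAL voice 0 (pitch 71, oldest) -> assign | voices=[80 81 61]
Op 5: note_on(85): all voices busy, STEAL voice 1 (pitch 81, oldest) -> assign | voices=[80 85 61]
Op 6: note_off(61): free voice 2 | voices=[80 85 -]
Op 7: note_on(65): voice 2 is free -> assigned | voices=[80 85 65]
Op 8: note_off(80): free voice 0 | voices=[- 85 65]
Op 9: note_on(68): voice 0 is free -> assigned | voices=[68 85 65]
Op 10: note_off(85): free voice 1 | voices=[68 - 65]
Op 11: note_on(86): voice 1 is free -> assigned | voices=[68 86 65]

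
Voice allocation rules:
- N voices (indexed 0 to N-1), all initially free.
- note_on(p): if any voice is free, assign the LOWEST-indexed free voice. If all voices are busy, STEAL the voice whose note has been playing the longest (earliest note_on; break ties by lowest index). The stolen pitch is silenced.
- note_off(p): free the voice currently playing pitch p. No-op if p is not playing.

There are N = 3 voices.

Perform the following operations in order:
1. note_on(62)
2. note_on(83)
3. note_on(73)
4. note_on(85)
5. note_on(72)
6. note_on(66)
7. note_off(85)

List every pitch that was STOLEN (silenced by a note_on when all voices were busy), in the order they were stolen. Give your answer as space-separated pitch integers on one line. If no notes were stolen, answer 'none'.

Answer: 62 83 73

Derivation:
Op 1: note_on(62): voice 0 is free -> assigned | voices=[62 - -]
Op 2: note_on(83): voice 1 is free -> assigned | voices=[62 83 -]
Op 3: note_on(73): voice 2 is free -> assigned | voices=[62 83 73]
Op 4: note_on(85): all voices busy, STEAL voice 0 (pitch 62, oldest) -> assign | voices=[85 83 73]
Op 5: note_on(72): all voices busy, STEAL voice 1 (pitch 83, oldest) -> assign | voices=[85 72 73]
Op 6: note_on(66): all voices busy, STEAL voice 2 (pitch 73, oldest) -> assign | voices=[85 72 66]
Op 7: note_off(85): free voice 0 | voices=[- 72 66]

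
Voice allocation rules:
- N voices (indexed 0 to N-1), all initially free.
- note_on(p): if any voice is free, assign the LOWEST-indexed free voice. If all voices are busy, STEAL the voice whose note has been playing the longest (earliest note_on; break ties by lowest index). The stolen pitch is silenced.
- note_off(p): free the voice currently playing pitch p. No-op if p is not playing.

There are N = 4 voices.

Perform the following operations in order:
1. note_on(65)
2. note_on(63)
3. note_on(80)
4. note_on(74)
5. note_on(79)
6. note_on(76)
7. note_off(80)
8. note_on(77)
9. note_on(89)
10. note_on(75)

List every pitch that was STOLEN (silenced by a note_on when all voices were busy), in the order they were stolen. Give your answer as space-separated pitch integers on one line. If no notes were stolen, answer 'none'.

Answer: 65 63 74 79

Derivation:
Op 1: note_on(65): voice 0 is free -> assigned | voices=[65 - - -]
Op 2: note_on(63): voice 1 is free -> assigned | voices=[65 63 - -]
Op 3: note_on(80): voice 2 is free -> assigned | voices=[65 63 80 -]
Op 4: note_on(74): voice 3 is free -> assigned | voices=[65 63 80 74]
Op 5: note_on(79): all voices busy, STEAL voice 0 (pitch 65, oldest) -> assign | voices=[79 63 80 74]
Op 6: note_on(76): all voices busy, STEAL voice 1 (pitch 63, oldest) -> assign | voices=[79 76 80 74]
Op 7: note_off(80): free voice 2 | voices=[79 76 - 74]
Op 8: note_on(77): voice 2 is free -> assigned | voices=[79 76 77 74]
Op 9: note_on(89): all voices busy, STEAL voice 3 (pitch 74, oldest) -> assign | voices=[79 76 77 89]
Op 10: note_on(75): all voices busy, STEAL voice 0 (pitch 79, oldest) -> assign | voices=[75 76 77 89]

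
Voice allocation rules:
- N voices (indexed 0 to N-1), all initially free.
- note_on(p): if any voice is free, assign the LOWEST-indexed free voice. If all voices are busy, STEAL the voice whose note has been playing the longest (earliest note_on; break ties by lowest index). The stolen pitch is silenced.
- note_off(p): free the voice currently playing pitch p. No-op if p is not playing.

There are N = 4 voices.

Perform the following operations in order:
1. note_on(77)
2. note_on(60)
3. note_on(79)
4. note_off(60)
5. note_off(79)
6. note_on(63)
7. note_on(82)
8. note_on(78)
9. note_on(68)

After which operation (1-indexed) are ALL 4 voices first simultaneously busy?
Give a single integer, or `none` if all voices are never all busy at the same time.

Op 1: note_on(77): voice 0 is free -> assigned | voices=[77 - - -]
Op 2: note_on(60): voice 1 is free -> assigned | voices=[77 60 - -]
Op 3: note_on(79): voice 2 is free -> assigned | voices=[77 60 79 -]
Op 4: note_off(60): free voice 1 | voices=[77 - 79 -]
Op 5: note_off(79): free voice 2 | voices=[77 - - -]
Op 6: note_on(63): voice 1 is free -> assigned | voices=[77 63 - -]
Op 7: note_on(82): voice 2 is free -> assigned | voices=[77 63 82 -]
Op 8: note_on(78): voice 3 is free -> assigned | voices=[77 63 82 78]
Op 9: note_on(68): all voices busy, STEAL voice 0 (pitch 77, oldest) -> assign | voices=[68 63 82 78]

Answer: 8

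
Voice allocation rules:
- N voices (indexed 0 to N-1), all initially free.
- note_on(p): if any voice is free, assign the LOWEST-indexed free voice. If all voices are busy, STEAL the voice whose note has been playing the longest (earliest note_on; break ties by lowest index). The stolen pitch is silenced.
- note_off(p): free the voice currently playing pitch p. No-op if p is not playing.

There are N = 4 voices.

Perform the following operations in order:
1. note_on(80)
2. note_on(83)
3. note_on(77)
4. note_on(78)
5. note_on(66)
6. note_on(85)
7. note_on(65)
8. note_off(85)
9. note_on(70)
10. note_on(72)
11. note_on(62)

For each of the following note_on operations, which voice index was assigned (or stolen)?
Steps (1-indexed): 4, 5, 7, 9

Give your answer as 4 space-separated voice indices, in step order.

Op 1: note_on(80): voice 0 is free -> assigned | voices=[80 - - -]
Op 2: note_on(83): voice 1 is free -> assigned | voices=[80 83 - -]
Op 3: note_on(77): voice 2 is free -> assigned | voices=[80 83 77 -]
Op 4: note_on(78): voice 3 is free -> assigned | voices=[80 83 77 78]
Op 5: note_on(66): all voices busy, STEAL voice 0 (pitch 80, oldest) -> assign | voices=[66 83 77 78]
Op 6: note_on(85): all voices busy, STEAL voice 1 (pitch 83, oldest) -> assign | voices=[66 85 77 78]
Op 7: note_on(65): all voices busy, STEAL voice 2 (pitch 77, oldest) -> assign | voices=[66 85 65 78]
Op 8: note_off(85): free voice 1 | voices=[66 - 65 78]
Op 9: note_on(70): voice 1 is free -> assigned | voices=[66 70 65 78]
Op 10: note_on(72): all voices busy, STEAL voice 3 (pitch 78, oldest) -> assign | voices=[66 70 65 72]
Op 11: note_on(62): all voices busy, STEAL voice 0 (pitch 66, oldest) -> assign | voices=[62 70 65 72]

Answer: 3 0 2 1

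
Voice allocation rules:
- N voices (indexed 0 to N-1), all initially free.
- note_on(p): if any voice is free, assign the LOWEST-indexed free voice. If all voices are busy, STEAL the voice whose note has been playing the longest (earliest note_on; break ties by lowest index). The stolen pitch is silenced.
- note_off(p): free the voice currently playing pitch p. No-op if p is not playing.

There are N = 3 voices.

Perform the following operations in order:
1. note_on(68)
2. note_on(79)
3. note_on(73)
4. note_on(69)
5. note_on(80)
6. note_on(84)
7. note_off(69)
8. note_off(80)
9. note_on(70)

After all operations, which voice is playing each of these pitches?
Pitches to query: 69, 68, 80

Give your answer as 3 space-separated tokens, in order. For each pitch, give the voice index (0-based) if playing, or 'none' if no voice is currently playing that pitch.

Answer: none none none

Derivation:
Op 1: note_on(68): voice 0 is free -> assigned | voices=[68 - -]
Op 2: note_on(79): voice 1 is free -> assigned | voices=[68 79 -]
Op 3: note_on(73): voice 2 is free -> assigned | voices=[68 79 73]
Op 4: note_on(69): all voices busy, STEAL voice 0 (pitch 68, oldest) -> assign | voices=[69 79 73]
Op 5: note_on(80): all voices busy, STEAL voice 1 (pitch 79, oldest) -> assign | voices=[69 80 73]
Op 6: note_on(84): all voices busy, STEAL voice 2 (pitch 73, oldest) -> assign | voices=[69 80 84]
Op 7: note_off(69): free voice 0 | voices=[- 80 84]
Op 8: note_off(80): free voice 1 | voices=[- - 84]
Op 9: note_on(70): voice 0 is free -> assigned | voices=[70 - 84]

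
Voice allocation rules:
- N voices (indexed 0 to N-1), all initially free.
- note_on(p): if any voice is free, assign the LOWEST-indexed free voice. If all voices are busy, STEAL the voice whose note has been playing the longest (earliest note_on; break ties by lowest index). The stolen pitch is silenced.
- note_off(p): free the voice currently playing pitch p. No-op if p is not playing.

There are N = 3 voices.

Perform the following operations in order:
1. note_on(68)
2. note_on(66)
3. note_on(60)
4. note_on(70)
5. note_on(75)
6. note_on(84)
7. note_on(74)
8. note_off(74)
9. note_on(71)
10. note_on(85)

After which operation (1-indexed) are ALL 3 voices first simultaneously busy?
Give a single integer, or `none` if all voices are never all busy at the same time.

Op 1: note_on(68): voice 0 is free -> assigned | voices=[68 - -]
Op 2: note_on(66): voice 1 is free -> assigned | voices=[68 66 -]
Op 3: note_on(60): voice 2 is free -> assigned | voices=[68 66 60]
Op 4: note_on(70): all voices busy, STEAL voice 0 (pitch 68, oldest) -> assign | voices=[70 66 60]
Op 5: note_on(75): all voices busy, STEAL voice 1 (pitch 66, oldest) -> assign | voices=[70 75 60]
Op 6: note_on(84): all voices busy, STEAL voice 2 (pitch 60, oldest) -> assign | voices=[70 75 84]
Op 7: note_on(74): all voices busy, STEAL voice 0 (pitch 70, oldest) -> assign | voices=[74 75 84]
Op 8: note_off(74): free voice 0 | voices=[- 75 84]
Op 9: note_on(71): voice 0 is free -> assigned | voices=[71 75 84]
Op 10: note_on(85): all voices busy, STEAL voice 1 (pitch 75, oldest) -> assign | voices=[71 85 84]

Answer: 3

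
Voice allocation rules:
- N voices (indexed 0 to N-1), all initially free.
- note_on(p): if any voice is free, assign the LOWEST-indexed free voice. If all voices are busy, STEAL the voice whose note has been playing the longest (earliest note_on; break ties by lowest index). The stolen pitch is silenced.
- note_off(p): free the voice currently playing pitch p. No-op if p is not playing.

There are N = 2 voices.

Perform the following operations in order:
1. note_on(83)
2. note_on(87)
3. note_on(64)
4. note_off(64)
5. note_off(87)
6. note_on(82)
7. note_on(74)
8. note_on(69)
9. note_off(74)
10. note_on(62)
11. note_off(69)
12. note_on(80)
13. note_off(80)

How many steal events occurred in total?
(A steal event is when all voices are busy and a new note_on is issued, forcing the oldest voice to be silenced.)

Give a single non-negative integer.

Op 1: note_on(83): voice 0 is free -> assigned | voices=[83 -]
Op 2: note_on(87): voice 1 is free -> assigned | voices=[83 87]
Op 3: note_on(64): all voices busy, STEAL voice 0 (pitch 83, oldest) -> assign | voices=[64 87]
Op 4: note_off(64): free voice 0 | voices=[- 87]
Op 5: note_off(87): free voice 1 | voices=[- -]
Op 6: note_on(82): voice 0 is free -> assigned | voices=[82 -]
Op 7: note_on(74): voice 1 is free -> assigned | voices=[82 74]
Op 8: note_on(69): all voices busy, STEAL voice 0 (pitch 82, oldest) -> assign | voices=[69 74]
Op 9: note_off(74): free voice 1 | voices=[69 -]
Op 10: note_on(62): voice 1 is free -> assigned | voices=[69 62]
Op 11: note_off(69): free voice 0 | voices=[- 62]
Op 12: note_on(80): voice 0 is free -> assigned | voices=[80 62]
Op 13: note_off(80): free voice 0 | voices=[- 62]

Answer: 2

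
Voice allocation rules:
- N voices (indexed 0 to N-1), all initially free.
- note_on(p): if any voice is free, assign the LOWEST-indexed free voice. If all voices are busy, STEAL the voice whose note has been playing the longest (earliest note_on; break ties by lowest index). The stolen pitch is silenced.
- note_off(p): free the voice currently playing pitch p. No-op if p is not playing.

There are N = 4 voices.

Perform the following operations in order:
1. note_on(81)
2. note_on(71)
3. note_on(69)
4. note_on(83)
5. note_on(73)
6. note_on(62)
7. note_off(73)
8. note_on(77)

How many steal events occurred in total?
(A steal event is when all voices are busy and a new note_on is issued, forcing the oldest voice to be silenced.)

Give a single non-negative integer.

Op 1: note_on(81): voice 0 is free -> assigned | voices=[81 - - -]
Op 2: note_on(71): voice 1 is free -> assigned | voices=[81 71 - -]
Op 3: note_on(69): voice 2 is free -> assigned | voices=[81 71 69 -]
Op 4: note_on(83): voice 3 is free -> assigned | voices=[81 71 69 83]
Op 5: note_on(73): all voices busy, STEAL voice 0 (pitch 81, oldest) -> assign | voices=[73 71 69 83]
Op 6: note_on(62): all voices busy, STEAL voice 1 (pitch 71, oldest) -> assign | voices=[73 62 69 83]
Op 7: note_off(73): free voice 0 | voices=[- 62 69 83]
Op 8: note_on(77): voice 0 is free -> assigned | voices=[77 62 69 83]

Answer: 2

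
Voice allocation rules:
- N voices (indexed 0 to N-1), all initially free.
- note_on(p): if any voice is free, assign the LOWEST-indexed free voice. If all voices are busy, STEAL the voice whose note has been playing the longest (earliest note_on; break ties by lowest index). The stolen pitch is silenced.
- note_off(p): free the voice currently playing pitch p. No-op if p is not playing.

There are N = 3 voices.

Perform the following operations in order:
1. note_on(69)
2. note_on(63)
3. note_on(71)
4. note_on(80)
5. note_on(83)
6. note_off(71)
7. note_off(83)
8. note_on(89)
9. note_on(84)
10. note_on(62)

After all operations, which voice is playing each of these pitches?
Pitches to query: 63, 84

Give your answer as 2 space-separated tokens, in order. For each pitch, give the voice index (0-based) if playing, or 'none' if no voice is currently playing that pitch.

Answer: none 2

Derivation:
Op 1: note_on(69): voice 0 is free -> assigned | voices=[69 - -]
Op 2: note_on(63): voice 1 is free -> assigned | voices=[69 63 -]
Op 3: note_on(71): voice 2 is free -> assigned | voices=[69 63 71]
Op 4: note_on(80): all voices busy, STEAL voice 0 (pitch 69, oldest) -> assign | voices=[80 63 71]
Op 5: note_on(83): all voices busy, STEAL voice 1 (pitch 63, oldest) -> assign | voices=[80 83 71]
Op 6: note_off(71): free voice 2 | voices=[80 83 -]
Op 7: note_off(83): free voice 1 | voices=[80 - -]
Op 8: note_on(89): voice 1 is free -> assigned | voices=[80 89 -]
Op 9: note_on(84): voice 2 is free -> assigned | voices=[80 89 84]
Op 10: note_on(62): all voices busy, STEAL voice 0 (pitch 80, oldest) -> assign | voices=[62 89 84]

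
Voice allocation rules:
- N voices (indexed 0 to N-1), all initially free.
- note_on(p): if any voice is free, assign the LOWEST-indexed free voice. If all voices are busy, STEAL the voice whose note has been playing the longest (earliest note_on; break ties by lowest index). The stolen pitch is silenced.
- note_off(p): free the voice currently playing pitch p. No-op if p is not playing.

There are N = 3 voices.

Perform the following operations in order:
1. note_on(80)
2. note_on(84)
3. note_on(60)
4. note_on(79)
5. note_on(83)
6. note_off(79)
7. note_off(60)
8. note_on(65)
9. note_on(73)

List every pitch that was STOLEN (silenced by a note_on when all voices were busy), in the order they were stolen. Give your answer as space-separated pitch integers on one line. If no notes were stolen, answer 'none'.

Op 1: note_on(80): voice 0 is free -> assigned | voices=[80 - -]
Op 2: note_on(84): voice 1 is free -> assigned | voices=[80 84 -]
Op 3: note_on(60): voice 2 is free -> assigned | voices=[80 84 60]
Op 4: note_on(79): all voices busy, STEAL voice 0 (pitch 80, oldest) -> assign | voices=[79 84 60]
Op 5: note_on(83): all voices busy, STEAL voice 1 (pitch 84, oldest) -> assign | voices=[79 83 60]
Op 6: note_off(79): free voice 0 | voices=[- 83 60]
Op 7: note_off(60): free voice 2 | voices=[- 83 -]
Op 8: note_on(65): voice 0 is free -> assigned | voices=[65 83 -]
Op 9: note_on(73): voice 2 is free -> assigned | voices=[65 83 73]

Answer: 80 84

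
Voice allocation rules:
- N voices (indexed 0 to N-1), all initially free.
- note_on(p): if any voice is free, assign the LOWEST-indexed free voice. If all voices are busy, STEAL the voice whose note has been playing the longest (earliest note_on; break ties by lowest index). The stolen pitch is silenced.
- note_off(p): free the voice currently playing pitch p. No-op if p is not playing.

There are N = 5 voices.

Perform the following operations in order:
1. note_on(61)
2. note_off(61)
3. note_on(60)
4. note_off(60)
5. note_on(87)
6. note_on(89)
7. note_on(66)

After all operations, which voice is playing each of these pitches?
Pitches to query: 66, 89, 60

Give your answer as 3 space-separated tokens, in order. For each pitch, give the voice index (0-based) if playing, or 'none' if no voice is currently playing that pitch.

Op 1: note_on(61): voice 0 is free -> assigned | voices=[61 - - - -]
Op 2: note_off(61): free voice 0 | voices=[- - - - -]
Op 3: note_on(60): voice 0 is free -> assigned | voices=[60 - - - -]
Op 4: note_off(60): free voice 0 | voices=[- - - - -]
Op 5: note_on(87): voice 0 is free -> assigned | voices=[87 - - - -]
Op 6: note_on(89): voice 1 is free -> assigned | voices=[87 89 - - -]
Op 7: note_on(66): voice 2 is free -> assigned | voices=[87 89 66 - -]

Answer: 2 1 none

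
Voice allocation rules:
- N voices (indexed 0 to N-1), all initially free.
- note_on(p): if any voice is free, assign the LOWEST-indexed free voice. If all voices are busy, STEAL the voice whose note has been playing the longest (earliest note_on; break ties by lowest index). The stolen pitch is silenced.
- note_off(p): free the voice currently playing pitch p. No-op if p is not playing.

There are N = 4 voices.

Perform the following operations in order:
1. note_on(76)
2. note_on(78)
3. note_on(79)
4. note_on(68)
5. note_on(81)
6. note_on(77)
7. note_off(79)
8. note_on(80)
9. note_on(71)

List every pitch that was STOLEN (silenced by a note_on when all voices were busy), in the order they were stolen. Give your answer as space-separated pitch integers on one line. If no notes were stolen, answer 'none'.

Answer: 76 78 68

Derivation:
Op 1: note_on(76): voice 0 is free -> assigned | voices=[76 - - -]
Op 2: note_on(78): voice 1 is free -> assigned | voices=[76 78 - -]
Op 3: note_on(79): voice 2 is free -> assigned | voices=[76 78 79 -]
Op 4: note_on(68): voice 3 is free -> assigned | voices=[76 78 79 68]
Op 5: note_on(81): all voices busy, STEAL voice 0 (pitch 76, oldest) -> assign | voices=[81 78 79 68]
Op 6: note_on(77): all voices busy, STEAL voice 1 (pitch 78, oldest) -> assign | voices=[81 77 79 68]
Op 7: note_off(79): free voice 2 | voices=[81 77 - 68]
Op 8: note_on(80): voice 2 is free -> assigned | voices=[81 77 80 68]
Op 9: note_on(71): all voices busy, STEAL voice 3 (pitch 68, oldest) -> assign | voices=[81 77 80 71]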